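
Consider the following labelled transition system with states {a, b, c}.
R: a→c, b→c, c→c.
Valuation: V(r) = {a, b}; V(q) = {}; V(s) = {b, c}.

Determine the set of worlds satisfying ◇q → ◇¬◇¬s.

Let φ = ◇q → ◇¬◇¬s. Evaluate φ at each world:
  a (successors {c}): φ is true.
  b (successors {c}): φ is true.
  c (successors {c}): φ is true.
For instance, at a:
  At a: ◇q is false, ◇¬◇¬s is true, so ◇q → ◇¬◇¬s is true.
    At a: ◇q requires q at some successor in {c}.
      At c: q is false.
    So ◇q is false at a.
    At a: ◇¬◇¬s requires ¬◇¬s at some successor in {c}.
      ¬◇¬s holds at c, so ◇¬◇¬s is true at a.
Satisfying worlds: {a, b, c}

a, b, c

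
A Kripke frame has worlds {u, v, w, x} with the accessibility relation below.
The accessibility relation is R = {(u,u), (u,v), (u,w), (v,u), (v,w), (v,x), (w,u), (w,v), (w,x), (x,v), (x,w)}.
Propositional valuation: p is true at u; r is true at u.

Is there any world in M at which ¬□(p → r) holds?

No

Let φ = ¬□(p → r). Evaluate φ at each world:
  u (successors {u, v, w}): φ is false.
  v (successors {u, w, x}): φ is false.
  w (successors {u, v, x}): φ is false.
  x (successors {v, w}): φ is false.
For instance, at w:
  At w: □(p → r) is true, so ¬□(p → r) is false.
    At w: □(p → r) requires p → r at every successor {u, v, x}.
      At u: p → r is true.
      At v: p → r is true.
      At x: p → r is true.
    So □(p → r) is true at w.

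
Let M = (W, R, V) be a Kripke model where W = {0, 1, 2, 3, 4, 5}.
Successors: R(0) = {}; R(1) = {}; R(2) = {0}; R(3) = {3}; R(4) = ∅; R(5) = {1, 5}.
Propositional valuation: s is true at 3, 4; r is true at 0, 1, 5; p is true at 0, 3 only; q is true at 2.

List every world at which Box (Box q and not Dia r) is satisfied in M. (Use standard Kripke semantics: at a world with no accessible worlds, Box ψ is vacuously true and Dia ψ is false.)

0, 1, 2, 4

Recall that Box ψ holds at a world iff ψ holds at every accessible world, and Dia ψ holds iff ψ holds at some accessible world.
Let φ = Box (Box q and not Dia r). Evaluate φ at each world:
  0 (successors ∅): φ is true.
  1 (successors ∅): φ is true.
  2 (successors {0}): φ is true.
  3 (successors {3}): φ is false.
  4 (successors ∅): φ is true.
  5 (successors {1, 5}): φ is false.
For instance, at 5:
  At 5: Box (Box q and not Dia r) requires Box q and not Dia r at every successor {1, 5}.
    Box q and not Dia r fails at 5, so Box (Box q and not Dia r) is false at 5.
      At 5: Box q is false, not Dia r is false, so Box q and not Dia r is false.
Satisfying worlds: {0, 1, 2, 4}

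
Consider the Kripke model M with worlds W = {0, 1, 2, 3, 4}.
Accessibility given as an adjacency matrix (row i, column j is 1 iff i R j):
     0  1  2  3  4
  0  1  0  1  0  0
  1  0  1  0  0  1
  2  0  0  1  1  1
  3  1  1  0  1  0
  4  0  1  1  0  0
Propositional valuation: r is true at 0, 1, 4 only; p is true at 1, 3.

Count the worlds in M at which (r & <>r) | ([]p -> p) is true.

Let φ = (r & <>r) | ([]p -> p). Evaluate φ at each world:
  0 (successors {0, 2}): φ is true.
  1 (successors {1, 4}): φ is true.
  2 (successors {2, 3, 4}): φ is true.
  3 (successors {0, 1, 3}): φ is true.
  4 (successors {1, 2}): φ is true.
For instance, at 2:
  At 2: r & <>r is false, []p -> p is true, so (r & <>r) | ([]p -> p) is true.
    At 2: r is false, <>r is true, so r & <>r is false.
      At 2: <>r requires r at some successor in {2, 3, 4}.
        r holds at 4, so <>r is true at 2.
    At 2: []p is false, p is false, so []p -> p is true.
      At 2: []p requires p at every successor {2, 3, 4}.
        p fails at 2, so []p is false at 2.
Satisfying worlds: {0, 1, 2, 3, 4}

5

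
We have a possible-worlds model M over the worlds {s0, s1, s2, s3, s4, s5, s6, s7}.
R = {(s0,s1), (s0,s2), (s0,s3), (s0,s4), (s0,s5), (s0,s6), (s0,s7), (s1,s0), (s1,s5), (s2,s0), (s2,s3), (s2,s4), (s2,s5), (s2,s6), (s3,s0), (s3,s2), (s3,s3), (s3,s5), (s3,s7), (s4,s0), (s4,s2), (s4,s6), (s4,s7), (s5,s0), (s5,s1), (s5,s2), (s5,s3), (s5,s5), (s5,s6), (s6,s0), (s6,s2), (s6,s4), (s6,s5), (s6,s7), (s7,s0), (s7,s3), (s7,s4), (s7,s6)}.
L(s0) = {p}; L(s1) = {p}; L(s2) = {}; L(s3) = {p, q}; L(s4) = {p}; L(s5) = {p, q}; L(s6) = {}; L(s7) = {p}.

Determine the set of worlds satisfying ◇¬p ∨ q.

s0, s2, s3, s4, s5, s6, s7

Let φ = ◇¬p ∨ q. Evaluate φ at each world:
  s0 (successors {s1, s2, s3, s4, s5, s6, s7}): φ is true.
  s1 (successors {s0, s5}): φ is false.
  s2 (successors {s0, s3, s4, s5, s6}): φ is true.
  s3 (successors {s0, s2, s3, s5, s7}): φ is true.
  s4 (successors {s0, s2, s6, s7}): φ is true.
  s5 (successors {s0, s1, s2, s3, s5, s6}): φ is true.
  s6 (successors {s0, s2, s4, s5, s7}): φ is true.
  s7 (successors {s0, s3, s4, s6}): φ is true.
For instance, at s4:
  At s4: ◇¬p is true, q is false, so ◇¬p ∨ q is true.
    At s4: ◇¬p requires ¬p at some successor in {s0, s2, s6, s7}.
      ¬p holds at s2, so ◇¬p is true at s4.
Satisfying worlds: {s0, s2, s3, s4, s5, s6, s7}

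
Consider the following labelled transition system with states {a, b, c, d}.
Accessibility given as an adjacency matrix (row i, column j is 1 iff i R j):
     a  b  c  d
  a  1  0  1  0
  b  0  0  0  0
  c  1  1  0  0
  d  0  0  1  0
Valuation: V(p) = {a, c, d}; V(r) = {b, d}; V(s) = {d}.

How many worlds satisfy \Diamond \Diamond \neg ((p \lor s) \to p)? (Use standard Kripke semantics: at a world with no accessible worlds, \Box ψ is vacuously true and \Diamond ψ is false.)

Let φ = \Diamond \Diamond \neg ((p \lor s) \to p). Evaluate φ at each world:
  a (successors {a, c}): φ is false.
  b (successors ∅): φ is false.
  c (successors {a, b}): φ is false.
  d (successors {c}): φ is false.
For instance, at c:
  At c: \Diamond \Diamond \neg ((p \lor s) \to p) requires \Diamond \neg ((p \lor s) \to p) at some successor in {a, b}.
    At a: \Diamond \neg ((p \lor s) \to p) is false.
    At b: \Diamond \neg ((p \lor s) \to p) is false.
  So \Diamond \Diamond \neg ((p \lor s) \to p) is false at c.
Satisfying worlds: none.

0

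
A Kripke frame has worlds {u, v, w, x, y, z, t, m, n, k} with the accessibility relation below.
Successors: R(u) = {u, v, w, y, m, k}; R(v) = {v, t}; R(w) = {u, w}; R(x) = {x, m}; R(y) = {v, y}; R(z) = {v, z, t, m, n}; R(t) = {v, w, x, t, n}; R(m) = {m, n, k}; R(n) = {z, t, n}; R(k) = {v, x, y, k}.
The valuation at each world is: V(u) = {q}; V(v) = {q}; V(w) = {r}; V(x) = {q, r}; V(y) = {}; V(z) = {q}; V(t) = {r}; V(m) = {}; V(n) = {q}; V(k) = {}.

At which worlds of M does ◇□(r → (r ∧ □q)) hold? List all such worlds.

u, x, y, z, m, k

Let φ = ◇□(r → (r ∧ □q)). Evaluate φ at each world:
  u (successors {u, v, w, y, m, k}): φ is true.
  v (successors {v, t}): φ is false.
  w (successors {u, w}): φ is false.
  x (successors {x, m}): φ is true.
  y (successors {v, y}): φ is true.
  z (successors {v, z, t, m, n}): φ is true.
  t (successors {v, w, x, t, n}): φ is false.
  m (successors {m, n, k}): φ is true.
  n (successors {z, t, n}): φ is false.
  k (successors {v, x, y, k}): φ is true.
For instance, at z:
  At z: ◇□(r → (r ∧ □q)) requires □(r → (r ∧ □q)) at some successor in {v, z, t, m, n}.
    □(r → (r ∧ □q)) holds at m, so ◇□(r → (r ∧ □q)) is true at z.
      At m: □(r → (r ∧ □q)) requires r → (r ∧ □q) at every successor {m, n, k}.
        At m: r → (r ∧ □q) is true.
        At n: r → (r ∧ □q) is true.
        At k: r → (r ∧ □q) is true.
      So □(r → (r ∧ □q)) is true at m.
Satisfying worlds: {u, x, y, z, m, k}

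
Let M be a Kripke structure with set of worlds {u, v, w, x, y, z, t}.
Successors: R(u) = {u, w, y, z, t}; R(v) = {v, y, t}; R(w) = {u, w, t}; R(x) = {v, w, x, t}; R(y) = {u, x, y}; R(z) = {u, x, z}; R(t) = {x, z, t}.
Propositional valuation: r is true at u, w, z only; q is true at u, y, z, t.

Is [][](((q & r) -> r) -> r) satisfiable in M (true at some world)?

Let φ = [][](((q & r) -> r) -> r). Evaluate φ at each world:
  u (successors {u, w, y, z, t}): φ is false.
  v (successors {v, y, t}): φ is false.
  w (successors {u, w, t}): φ is false.
  x (successors {v, w, x, t}): φ is false.
  y (successors {u, x, y}): φ is false.
  z (successors {u, x, z}): φ is false.
  t (successors {x, z, t}): φ is false.
For instance, at z:
  At z: [][](((q & r) -> r) -> r) requires [](((q & r) -> r) -> r) at every successor {u, x, z}.
    [](((q & r) -> r) -> r) fails at u, so [][](((q & r) -> r) -> r) is false at z.
      At u: [](((q & r) -> r) -> r) requires ((q & r) -> r) -> r at every successor {u, w, y, z, t}.
        ((q & r) -> r) -> r fails at y, so [](((q & r) -> r) -> r) is false at u.

No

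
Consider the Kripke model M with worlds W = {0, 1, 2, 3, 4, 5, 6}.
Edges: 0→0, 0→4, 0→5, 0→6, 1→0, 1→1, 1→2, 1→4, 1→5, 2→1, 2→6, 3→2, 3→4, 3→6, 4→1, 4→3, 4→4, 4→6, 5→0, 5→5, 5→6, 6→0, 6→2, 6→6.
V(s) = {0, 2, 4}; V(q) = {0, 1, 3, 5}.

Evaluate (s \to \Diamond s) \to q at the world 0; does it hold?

Yes

At 0: s \to \Diamond s is true, q is true, so (s \to \Diamond s) \to q is true.
  At 0: s is true, \Diamond s is true, so s \to \Diamond s is true.
    At 0: \Diamond s requires s at some successor in {0, 4, 5, 6}.
      s holds at 0, so \Diamond s is true at 0.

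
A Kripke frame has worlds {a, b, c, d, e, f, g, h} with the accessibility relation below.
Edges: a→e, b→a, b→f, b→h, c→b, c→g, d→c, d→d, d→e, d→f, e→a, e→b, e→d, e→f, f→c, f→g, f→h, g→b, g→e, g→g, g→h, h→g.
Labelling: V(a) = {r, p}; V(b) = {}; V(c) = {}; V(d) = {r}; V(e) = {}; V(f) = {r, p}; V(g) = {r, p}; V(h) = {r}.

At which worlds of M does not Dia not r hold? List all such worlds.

b, h

Let φ = not Dia not r. Evaluate φ at each world:
  a (successors {e}): φ is false.
  b (successors {a, f, h}): φ is true.
  c (successors {b, g}): φ is false.
  d (successors {c, d, e, f}): φ is false.
  e (successors {a, b, d, f}): φ is false.
  f (successors {c, g, h}): φ is false.
  g (successors {b, e, g, h}): φ is false.
  h (successors {g}): φ is true.
For instance, at e:
  At e: Dia not r is true, so not Dia not r is false.
    At e: Dia not r requires not r at some successor in {a, b, d, f}.
      not r holds at b, so Dia not r is true at e.
Satisfying worlds: {b, h}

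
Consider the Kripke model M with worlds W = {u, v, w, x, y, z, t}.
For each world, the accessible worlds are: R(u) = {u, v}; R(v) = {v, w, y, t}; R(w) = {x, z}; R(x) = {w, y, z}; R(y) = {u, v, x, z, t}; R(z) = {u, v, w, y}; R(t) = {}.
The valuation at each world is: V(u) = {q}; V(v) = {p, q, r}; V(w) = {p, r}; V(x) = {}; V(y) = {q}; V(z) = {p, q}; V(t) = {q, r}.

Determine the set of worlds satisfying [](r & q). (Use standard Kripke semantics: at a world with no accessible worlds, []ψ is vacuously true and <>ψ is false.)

Let φ = [](r & q). Evaluate φ at each world:
  u (successors {u, v}): φ is false.
  v (successors {v, w, y, t}): φ is false.
  w (successors {x, z}): φ is false.
  x (successors {w, y, z}): φ is false.
  y (successors {u, v, x, z, t}): φ is false.
  z (successors {u, v, w, y}): φ is false.
  t (successors ∅): φ is true.
For instance, at y:
  At y: [](r & q) requires r & q at every successor {u, v, x, z, t}.
    r & q fails at u, so [](r & q) is false at y.
Satisfying worlds: {t}

t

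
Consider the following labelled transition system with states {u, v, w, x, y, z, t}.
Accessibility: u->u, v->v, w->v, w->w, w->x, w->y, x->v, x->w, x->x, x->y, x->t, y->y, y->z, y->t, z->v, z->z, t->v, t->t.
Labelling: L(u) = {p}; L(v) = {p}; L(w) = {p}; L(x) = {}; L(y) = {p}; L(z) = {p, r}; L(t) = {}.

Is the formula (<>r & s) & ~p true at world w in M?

At w: <>r & s is false, ~p is false, so (<>r & s) & ~p is false.
  At w: <>r is false, s is false, so <>r & s is false.
    At w: <>r requires r at some successor in {v, w, x, y}.
      At v: r is false.
      At w: r is false.
      At x: r is false.
      At y: r is false.
    So <>r is false at w.

No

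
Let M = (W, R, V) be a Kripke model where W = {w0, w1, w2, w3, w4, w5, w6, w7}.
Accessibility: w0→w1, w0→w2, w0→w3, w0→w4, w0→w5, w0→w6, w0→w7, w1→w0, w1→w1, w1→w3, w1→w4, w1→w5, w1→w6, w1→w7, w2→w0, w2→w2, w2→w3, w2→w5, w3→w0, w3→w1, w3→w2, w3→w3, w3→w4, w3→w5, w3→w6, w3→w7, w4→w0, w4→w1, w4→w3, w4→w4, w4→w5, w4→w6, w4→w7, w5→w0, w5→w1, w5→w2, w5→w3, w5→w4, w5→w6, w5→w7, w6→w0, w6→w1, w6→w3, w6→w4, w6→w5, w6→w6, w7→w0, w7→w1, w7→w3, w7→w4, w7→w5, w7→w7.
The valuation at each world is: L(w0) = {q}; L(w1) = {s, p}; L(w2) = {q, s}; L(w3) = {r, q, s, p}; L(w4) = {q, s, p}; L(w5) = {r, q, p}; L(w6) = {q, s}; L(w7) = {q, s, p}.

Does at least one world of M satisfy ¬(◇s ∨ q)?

Let φ = ¬(◇s ∨ q). Evaluate φ at each world:
  w0 (successors {w1, w2, w3, w4, w5, w6, w7}): φ is false.
  w1 (successors {w0, w1, w3, w4, w5, w6, w7}): φ is false.
  w2 (successors {w0, w2, w3, w5}): φ is false.
  w3 (successors {w0, w1, w2, w3, w4, w5, w6, w7}): φ is false.
  w4 (successors {w0, w1, w3, w4, w5, w6, w7}): φ is false.
  w5 (successors {w0, w1, w2, w3, w4, w6, w7}): φ is false.
  w6 (successors {w0, w1, w3, w4, w5, w6}): φ is false.
  w7 (successors {w0, w1, w3, w4, w5, w7}): φ is false.
For instance, at w1:
  At w1: ◇s ∨ q is true, so ¬(◇s ∨ q) is false.
    At w1: ◇s is true, q is false, so ◇s ∨ q is true.
      At w1: ◇s requires s at some successor in {w0, w1, w3, w4, w5, w6, w7}.
        s holds at w1, so ◇s is true at w1.

No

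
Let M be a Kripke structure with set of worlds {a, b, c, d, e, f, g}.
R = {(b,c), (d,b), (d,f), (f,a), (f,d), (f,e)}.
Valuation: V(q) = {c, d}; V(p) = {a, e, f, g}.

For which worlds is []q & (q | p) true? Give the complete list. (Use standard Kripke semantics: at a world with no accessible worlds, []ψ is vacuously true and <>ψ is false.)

Let φ = []q & (q | p). Evaluate φ at each world:
  a (successors ∅): φ is true.
  b (successors {c}): φ is false.
  c (successors ∅): φ is true.
  d (successors {b, f}): φ is false.
  e (successors ∅): φ is true.
  f (successors {a, d, e}): φ is false.
  g (successors ∅): φ is true.
For instance, at d:
  At d: []q is false, q | p is true, so []q & (q | p) is false.
    At d: []q requires q at every successor {b, f}.
      q fails at b, so []q is false at d.
Satisfying worlds: {a, c, e, g}

a, c, e, g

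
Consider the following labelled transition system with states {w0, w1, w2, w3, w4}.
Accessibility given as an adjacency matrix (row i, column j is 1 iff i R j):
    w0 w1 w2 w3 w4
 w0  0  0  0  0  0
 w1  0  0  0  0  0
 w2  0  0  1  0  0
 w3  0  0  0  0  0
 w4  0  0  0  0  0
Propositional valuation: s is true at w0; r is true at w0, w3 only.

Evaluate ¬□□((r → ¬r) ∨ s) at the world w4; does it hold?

At w4: □□((r → ¬r) ∨ s) is true, so ¬□□((r → ¬r) ∨ s) is false.
  At w4: no accessible worlds, so □□((r → ¬r) ∨ s) holds vacuously.

No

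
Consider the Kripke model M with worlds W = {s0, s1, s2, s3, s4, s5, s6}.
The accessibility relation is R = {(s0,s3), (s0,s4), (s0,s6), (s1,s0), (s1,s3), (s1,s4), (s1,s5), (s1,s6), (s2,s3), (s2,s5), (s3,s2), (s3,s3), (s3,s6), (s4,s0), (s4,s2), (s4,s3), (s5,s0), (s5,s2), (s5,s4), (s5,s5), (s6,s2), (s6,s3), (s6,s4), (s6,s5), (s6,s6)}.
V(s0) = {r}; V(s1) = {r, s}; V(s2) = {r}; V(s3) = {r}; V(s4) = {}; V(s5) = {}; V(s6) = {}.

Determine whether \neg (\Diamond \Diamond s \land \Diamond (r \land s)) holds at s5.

At s5: \Diamond \Diamond s \land \Diamond (r \land s) is false, so \neg (\Diamond \Diamond s \land \Diamond (r \land s)) is true.
  At s5: \Diamond \Diamond s is false, \Diamond (r \land s) is false, so \Diamond \Diamond s \land \Diamond (r \land s) is false.
    At s5: \Diamond \Diamond s requires \Diamond s at some successor in {s0, s2, s4, s5}.
      At s0: \Diamond s is false.
      At s2: \Diamond s is false.
      At s4: \Diamond s is false.
      At s5: \Diamond s is false.
    So \Diamond \Diamond s is false at s5.
    At s5: \Diamond (r \land s) requires r \land s at some successor in {s0, s2, s4, s5}.
      At s0: r \land s is false.
      At s2: r \land s is false.
      At s4: r \land s is false.
      At s5: r \land s is false.
    So \Diamond (r \land s) is false at s5.

Yes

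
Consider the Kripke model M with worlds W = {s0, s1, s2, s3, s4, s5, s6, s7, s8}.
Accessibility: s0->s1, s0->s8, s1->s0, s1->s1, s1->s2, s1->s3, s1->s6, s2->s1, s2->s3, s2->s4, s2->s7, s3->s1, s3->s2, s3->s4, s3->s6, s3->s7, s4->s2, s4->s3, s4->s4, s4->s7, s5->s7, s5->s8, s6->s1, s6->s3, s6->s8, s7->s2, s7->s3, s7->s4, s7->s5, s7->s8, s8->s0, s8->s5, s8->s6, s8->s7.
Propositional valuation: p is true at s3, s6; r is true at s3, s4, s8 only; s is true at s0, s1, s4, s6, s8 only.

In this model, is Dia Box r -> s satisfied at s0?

Yes

At s0: Dia Box r is false, s is true, so Dia Box r -> s is true.
  At s0: Dia Box r requires Box r at some successor in {s1, s8}.
    At s1: Box r is false.
    At s8: Box r is false.
  So Dia Box r is false at s0.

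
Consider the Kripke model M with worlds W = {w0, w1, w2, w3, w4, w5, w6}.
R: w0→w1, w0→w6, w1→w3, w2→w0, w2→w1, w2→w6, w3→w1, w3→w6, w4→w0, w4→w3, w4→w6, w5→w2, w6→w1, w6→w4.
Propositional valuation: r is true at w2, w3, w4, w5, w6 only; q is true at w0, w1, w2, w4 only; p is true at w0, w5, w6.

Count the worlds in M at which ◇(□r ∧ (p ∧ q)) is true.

0

Let φ = ◇(□r ∧ (p ∧ q)). Evaluate φ at each world:
  w0 (successors {w1, w6}): φ is false.
  w1 (successors {w3}): φ is false.
  w2 (successors {w0, w1, w6}): φ is false.
  w3 (successors {w1, w6}): φ is false.
  w4 (successors {w0, w3, w6}): φ is false.
  w5 (successors {w2}): φ is false.
  w6 (successors {w1, w4}): φ is false.
For instance, at w1:
  At w1: ◇(□r ∧ (p ∧ q)) requires □r ∧ (p ∧ q) at some successor in {w3}.
    At w3: □r ∧ (p ∧ q) is false.
  So ◇(□r ∧ (p ∧ q)) is false at w1.
Satisfying worlds: none.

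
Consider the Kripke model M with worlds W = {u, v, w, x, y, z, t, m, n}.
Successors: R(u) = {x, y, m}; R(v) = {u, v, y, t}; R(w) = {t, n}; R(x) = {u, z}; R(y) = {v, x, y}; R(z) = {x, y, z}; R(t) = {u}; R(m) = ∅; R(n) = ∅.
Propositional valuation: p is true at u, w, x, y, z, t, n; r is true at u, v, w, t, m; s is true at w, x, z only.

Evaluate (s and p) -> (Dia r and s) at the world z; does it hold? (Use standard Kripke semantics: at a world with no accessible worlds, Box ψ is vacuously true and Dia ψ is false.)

No

At z: s and p is true, Dia r and s is false, so (s and p) -> (Dia r and s) is false.
  At z: Dia r is false, s is true, so Dia r and s is false.
    At z: Dia r requires r at some successor in {x, y, z}.
      At x: r is false.
      At y: r is false.
      At z: r is false.
    So Dia r is false at z.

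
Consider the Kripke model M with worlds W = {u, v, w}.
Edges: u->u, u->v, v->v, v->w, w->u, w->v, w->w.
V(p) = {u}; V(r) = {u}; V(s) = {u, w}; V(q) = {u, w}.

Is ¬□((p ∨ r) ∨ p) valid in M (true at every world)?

Let φ = ¬□((p ∨ r) ∨ p). Evaluate φ at each world:
  u (successors {u, v}): φ is true.
  v (successors {v, w}): φ is true.
  w (successors {u, v, w}): φ is true.
For instance, at v:
  At v: □((p ∨ r) ∨ p) is false, so ¬□((p ∨ r) ∨ p) is true.
    At v: □((p ∨ r) ∨ p) requires (p ∨ r) ∨ p at every successor {v, w}.
      (p ∨ r) ∨ p fails at v, so □((p ∨ r) ∨ p) is false at v.

Yes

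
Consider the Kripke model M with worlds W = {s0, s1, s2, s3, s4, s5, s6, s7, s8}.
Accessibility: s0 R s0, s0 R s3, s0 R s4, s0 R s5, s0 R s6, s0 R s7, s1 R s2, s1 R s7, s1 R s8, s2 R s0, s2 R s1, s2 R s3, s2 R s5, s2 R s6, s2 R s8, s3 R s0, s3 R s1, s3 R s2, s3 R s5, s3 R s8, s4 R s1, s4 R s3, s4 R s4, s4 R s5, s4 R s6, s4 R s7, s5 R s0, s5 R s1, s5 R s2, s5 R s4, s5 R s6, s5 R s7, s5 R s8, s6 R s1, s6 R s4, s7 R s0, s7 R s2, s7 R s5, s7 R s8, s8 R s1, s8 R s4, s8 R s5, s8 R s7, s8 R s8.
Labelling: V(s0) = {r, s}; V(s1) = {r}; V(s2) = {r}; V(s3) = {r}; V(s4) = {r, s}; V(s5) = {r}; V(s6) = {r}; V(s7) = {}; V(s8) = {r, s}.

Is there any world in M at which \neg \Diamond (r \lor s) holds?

Let φ = \neg \Diamond (r \lor s). Evaluate φ at each world:
  s0 (successors {s0, s3, s4, s5, s6, s7}): φ is false.
  s1 (successors {s2, s7, s8}): φ is false.
  s2 (successors {s0, s1, s3, s5, s6, s8}): φ is false.
  s3 (successors {s0, s1, s2, s5, s8}): φ is false.
  s4 (successors {s1, s3, s4, s5, s6, s7}): φ is false.
  s5 (successors {s0, s1, s2, s4, s6, s7, s8}): φ is false.
  s6 (successors {s1, s4}): φ is false.
  s7 (successors {s0, s2, s5, s8}): φ is false.
  s8 (successors {s1, s4, s5, s7, s8}): φ is false.
For instance, at s7:
  At s7: \Diamond (r \lor s) is true, so \neg \Diamond (r \lor s) is false.
    At s7: \Diamond (r \lor s) requires r \lor s at some successor in {s0, s2, s5, s8}.
      r \lor s holds at s0, so \Diamond (r \lor s) is true at s7.

No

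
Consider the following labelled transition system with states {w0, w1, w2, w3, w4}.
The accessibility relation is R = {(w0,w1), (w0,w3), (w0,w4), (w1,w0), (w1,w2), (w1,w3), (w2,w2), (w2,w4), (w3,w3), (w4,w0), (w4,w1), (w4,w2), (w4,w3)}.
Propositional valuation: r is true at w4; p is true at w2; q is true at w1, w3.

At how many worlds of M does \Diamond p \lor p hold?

Let φ = \Diamond p \lor p. Evaluate φ at each world:
  w0 (successors {w1, w3, w4}): φ is false.
  w1 (successors {w0, w2, w3}): φ is true.
  w2 (successors {w2, w4}): φ is true.
  w3 (successors {w3}): φ is false.
  w4 (successors {w0, w1, w2, w3}): φ is true.
For instance, at w1:
  At w1: \Diamond p is true, p is false, so \Diamond p \lor p is true.
    At w1: \Diamond p requires p at some successor in {w0, w2, w3}.
      p holds at w2, so \Diamond p is true at w1.
Satisfying worlds: {w1, w2, w4}

3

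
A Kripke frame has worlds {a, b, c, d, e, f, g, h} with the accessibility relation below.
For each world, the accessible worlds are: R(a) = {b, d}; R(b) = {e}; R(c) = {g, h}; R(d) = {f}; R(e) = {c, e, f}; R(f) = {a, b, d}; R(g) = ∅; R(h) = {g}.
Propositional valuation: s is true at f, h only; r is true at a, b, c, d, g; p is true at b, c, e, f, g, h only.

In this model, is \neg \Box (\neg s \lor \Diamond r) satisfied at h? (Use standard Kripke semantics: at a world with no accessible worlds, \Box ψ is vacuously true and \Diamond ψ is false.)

No

At h: \Box (\neg s \lor \Diamond r) is true, so \neg \Box (\neg s \lor \Diamond r) is false.
  At h: \Box (\neg s \lor \Diamond r) requires \neg s \lor \Diamond r at every successor {g}.
      At g: \neg s is true, \Diamond r is false, so \neg s \lor \Diamond r is true.
  So \Box (\neg s \lor \Diamond r) is true at h.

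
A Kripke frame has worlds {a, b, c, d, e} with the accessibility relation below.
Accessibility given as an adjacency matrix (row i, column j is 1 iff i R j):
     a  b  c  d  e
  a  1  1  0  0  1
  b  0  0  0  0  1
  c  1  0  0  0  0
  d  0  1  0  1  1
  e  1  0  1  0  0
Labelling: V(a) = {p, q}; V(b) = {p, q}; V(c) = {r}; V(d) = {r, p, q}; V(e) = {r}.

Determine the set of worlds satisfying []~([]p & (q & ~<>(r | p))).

a, b, c, d, e

Let φ = []~([]p & (q & ~<>(r | p))). Evaluate φ at each world:
  a (successors {a, b, e}): φ is true.
  b (successors {e}): φ is true.
  c (successors {a}): φ is true.
  d (successors {b, d, e}): φ is true.
  e (successors {a, c}): φ is true.
For instance, at e:
  At e: []~([]p & (q & ~<>(r | p))) requires ~([]p & (q & ~<>(r | p))) at every successor {a, c}.
      At a: []p & (q & ~<>(r | p)) is false, so ~([]p & (q & ~<>(r | p))) is true.
      At c: []p & (q & ~<>(r | p)) is false, so ~([]p & (q & ~<>(r | p))) is true.
  So []~([]p & (q & ~<>(r | p))) is true at e.
Satisfying worlds: {a, b, c, d, e}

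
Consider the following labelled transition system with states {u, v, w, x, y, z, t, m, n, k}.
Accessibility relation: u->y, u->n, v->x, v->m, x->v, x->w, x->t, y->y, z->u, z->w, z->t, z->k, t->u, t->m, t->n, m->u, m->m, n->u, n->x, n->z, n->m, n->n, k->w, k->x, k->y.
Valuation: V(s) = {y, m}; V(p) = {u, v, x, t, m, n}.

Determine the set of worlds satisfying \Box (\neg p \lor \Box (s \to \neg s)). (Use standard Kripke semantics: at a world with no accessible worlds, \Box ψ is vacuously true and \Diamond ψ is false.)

Let φ = \Box (\neg p \lor \Box (s \to \neg s)). Evaluate φ at each world:
  u (successors {y, n}): φ is false.
  v (successors {x, m}): φ is false.
  w (successors ∅): φ is true.
  x (successors {v, w, t}): φ is false.
  y (successors {y}): φ is true.
  z (successors {u, w, t, k}): φ is false.
  t (successors {u, m, n}): φ is false.
  m (successors {u, m}): φ is false.
  n (successors {u, x, z, m, n}): φ is false.
  k (successors {w, x, y}): φ is true.
For instance, at v:
  At v: \Box (\neg p \lor \Box (s \to \neg s)) requires \neg p \lor \Box (s \to \neg s) at every successor {x, m}.
    \neg p \lor \Box (s \to \neg s) fails at m, so \Box (\neg p \lor \Box (s \to \neg s)) is false at v.
      At m: \neg p is false, \Box (s \to \neg s) is false, so \neg p \lor \Box (s \to \neg s) is false.
Satisfying worlds: {w, y, k}

w, y, k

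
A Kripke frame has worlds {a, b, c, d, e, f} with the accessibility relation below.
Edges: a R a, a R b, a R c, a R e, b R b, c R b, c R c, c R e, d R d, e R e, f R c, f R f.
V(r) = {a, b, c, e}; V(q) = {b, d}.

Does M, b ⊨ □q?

Yes

At b: □q requires q at every successor {b}.
  At b: q is true.
So □q is true at b.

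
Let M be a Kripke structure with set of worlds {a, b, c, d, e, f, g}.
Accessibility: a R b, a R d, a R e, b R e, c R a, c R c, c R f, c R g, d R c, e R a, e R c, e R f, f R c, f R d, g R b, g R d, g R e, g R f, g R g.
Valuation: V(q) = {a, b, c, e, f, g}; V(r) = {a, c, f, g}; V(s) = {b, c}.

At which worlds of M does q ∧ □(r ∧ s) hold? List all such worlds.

Let φ = q ∧ □(r ∧ s). Evaluate φ at each world:
  a (successors {b, d, e}): φ is false.
  b (successors {e}): φ is false.
  c (successors {a, c, f, g}): φ is false.
  d (successors {c}): φ is false.
  e (successors {a, c, f}): φ is false.
  f (successors {c, d}): φ is false.
  g (successors {b, d, e, f, g}): φ is false.
For instance, at f:
  At f: q is true, □(r ∧ s) is false, so q ∧ □(r ∧ s) is false.
    At f: □(r ∧ s) requires r ∧ s at every successor {c, d}.
      r ∧ s fails at d, so □(r ∧ s) is false at f.
Satisfying worlds: none.

none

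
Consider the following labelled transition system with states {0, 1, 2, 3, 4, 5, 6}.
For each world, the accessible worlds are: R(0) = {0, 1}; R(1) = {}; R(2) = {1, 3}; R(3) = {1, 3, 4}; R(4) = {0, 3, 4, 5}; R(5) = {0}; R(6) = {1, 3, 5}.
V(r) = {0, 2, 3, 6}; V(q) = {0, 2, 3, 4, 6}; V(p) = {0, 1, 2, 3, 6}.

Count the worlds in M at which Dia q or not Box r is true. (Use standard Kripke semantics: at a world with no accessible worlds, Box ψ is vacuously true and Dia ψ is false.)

6

Let φ = Dia q or not Box r. Evaluate φ at each world:
  0 (successors {0, 1}): φ is true.
  1 (successors ∅): φ is false.
  2 (successors {1, 3}): φ is true.
  3 (successors {1, 3, 4}): φ is true.
  4 (successors {0, 3, 4, 5}): φ is true.
  5 (successors {0}): φ is true.
  6 (successors {1, 3, 5}): φ is true.
For instance, at 6:
  At 6: Dia q is true, not Box r is true, so Dia q or not Box r is true.
    At 6: Dia q requires q at some successor in {1, 3, 5}.
      q holds at 3, so Dia q is true at 6.
    At 6: Box r is false, so not Box r is true.
      At 6: Box r requires r at every successor {1, 3, 5}.
        r fails at 1, so Box r is false at 6.
Satisfying worlds: {0, 2, 3, 4, 5, 6}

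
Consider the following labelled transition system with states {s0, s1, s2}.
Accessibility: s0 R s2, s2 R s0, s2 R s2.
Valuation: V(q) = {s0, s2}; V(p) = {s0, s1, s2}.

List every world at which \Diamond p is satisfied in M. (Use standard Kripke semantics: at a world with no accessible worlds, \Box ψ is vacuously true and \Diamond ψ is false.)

s0, s2

Let φ = \Diamond p. Evaluate φ at each world:
  s0 (successors {s2}): φ is true.
  s1 (successors ∅): φ is false.
  s2 (successors {s0, s2}): φ is true.
For instance, at s0:
  At s0: \Diamond p requires p at some successor in {s2}.
    p holds at s2, so \Diamond p is true at s0.
Satisfying worlds: {s0, s2}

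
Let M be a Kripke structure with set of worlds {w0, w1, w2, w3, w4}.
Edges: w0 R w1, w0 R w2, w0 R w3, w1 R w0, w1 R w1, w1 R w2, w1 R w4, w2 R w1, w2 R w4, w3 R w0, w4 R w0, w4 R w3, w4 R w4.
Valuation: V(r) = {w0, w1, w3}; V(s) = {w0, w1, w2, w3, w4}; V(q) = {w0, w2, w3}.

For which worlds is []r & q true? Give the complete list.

w3

Let φ = []r & q. Evaluate φ at each world:
  w0 (successors {w1, w2, w3}): φ is false.
  w1 (successors {w0, w1, w2, w4}): φ is false.
  w2 (successors {w1, w4}): φ is false.
  w3 (successors {w0}): φ is true.
  w4 (successors {w0, w3, w4}): φ is false.
For instance, at w4:
  At w4: []r is false, q is false, so []r & q is false.
    At w4: []r requires r at every successor {w0, w3, w4}.
      r fails at w4, so []r is false at w4.
Satisfying worlds: {w3}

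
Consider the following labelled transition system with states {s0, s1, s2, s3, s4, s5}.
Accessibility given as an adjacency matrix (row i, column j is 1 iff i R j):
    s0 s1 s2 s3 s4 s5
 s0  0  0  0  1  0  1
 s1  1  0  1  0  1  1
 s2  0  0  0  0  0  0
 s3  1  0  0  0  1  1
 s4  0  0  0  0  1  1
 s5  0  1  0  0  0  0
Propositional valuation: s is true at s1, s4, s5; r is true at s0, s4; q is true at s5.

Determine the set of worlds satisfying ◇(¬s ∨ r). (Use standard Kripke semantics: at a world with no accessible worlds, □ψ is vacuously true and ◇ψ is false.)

Let φ = ◇(¬s ∨ r). Evaluate φ at each world:
  s0 (successors {s3, s5}): φ is true.
  s1 (successors {s0, s2, s4, s5}): φ is true.
  s2 (successors ∅): φ is false.
  s3 (successors {s0, s4, s5}): φ is true.
  s4 (successors {s4, s5}): φ is true.
  s5 (successors {s1}): φ is false.
For instance, at s1:
  At s1: ◇(¬s ∨ r) requires ¬s ∨ r at some successor in {s0, s2, s4, s5}.
    ¬s ∨ r holds at s0, so ◇(¬s ∨ r) is true at s1.
Satisfying worlds: {s0, s1, s3, s4}

s0, s1, s3, s4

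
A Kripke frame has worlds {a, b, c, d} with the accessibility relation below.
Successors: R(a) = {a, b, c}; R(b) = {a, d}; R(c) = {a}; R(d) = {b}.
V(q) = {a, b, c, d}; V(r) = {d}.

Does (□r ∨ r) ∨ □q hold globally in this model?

Yes

Let φ = (□r ∨ r) ∨ □q. Evaluate φ at each world:
  a (successors {a, b, c}): φ is true.
  b (successors {a, d}): φ is true.
  c (successors {a}): φ is true.
  d (successors {b}): φ is true.
For instance, at d:
  At d: □r ∨ r is true, □q is true, so (□r ∨ r) ∨ □q is true.
    At d: □r is false, r is true, so □r ∨ r is true.
      At d: □r requires r at every successor {b}.
        r fails at b, so □r is false at d.
    At d: □q requires q at every successor {b}.
      At b: q is true.
    So □q is true at d.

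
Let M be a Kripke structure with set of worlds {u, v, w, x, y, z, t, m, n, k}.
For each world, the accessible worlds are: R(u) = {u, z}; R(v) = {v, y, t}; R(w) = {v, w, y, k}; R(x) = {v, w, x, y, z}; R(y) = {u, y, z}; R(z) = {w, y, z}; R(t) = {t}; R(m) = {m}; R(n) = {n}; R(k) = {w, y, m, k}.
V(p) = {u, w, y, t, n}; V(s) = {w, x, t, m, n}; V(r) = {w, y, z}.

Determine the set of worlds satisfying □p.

Let φ = □p. Evaluate φ at each world:
  u (successors {u, z}): φ is false.
  v (successors {v, y, t}): φ is false.
  w (successors {v, w, y, k}): φ is false.
  x (successors {v, w, x, y, z}): φ is false.
  y (successors {u, y, z}): φ is false.
  z (successors {w, y, z}): φ is false.
  t (successors {t}): φ is true.
  m (successors {m}): φ is false.
  n (successors {n}): φ is true.
  k (successors {w, y, m, k}): φ is false.
For instance, at n:
  At n: □p requires p at every successor {n}.
    At n: p is true.
  So □p is true at n.
Satisfying worlds: {t, n}

t, n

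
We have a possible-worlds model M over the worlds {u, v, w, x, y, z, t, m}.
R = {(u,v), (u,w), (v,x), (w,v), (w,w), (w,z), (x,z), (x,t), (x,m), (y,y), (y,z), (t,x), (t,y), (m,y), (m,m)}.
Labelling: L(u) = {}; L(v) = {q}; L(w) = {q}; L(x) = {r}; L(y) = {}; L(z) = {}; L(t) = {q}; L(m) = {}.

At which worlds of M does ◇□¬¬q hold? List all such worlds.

Let φ = ◇□¬¬q. Evaluate φ at each world:
  u (successors {v, w}): φ is false.
  v (successors {x}): φ is false.
  w (successors {v, w, z}): φ is true.
  x (successors {z, t, m}): φ is true.
  y (successors {y, z}): φ is true.
  z (successors ∅): φ is false.
  t (successors {x, y}): φ is false.
  m (successors {y, m}): φ is false.
For instance, at m:
  At m: ◇□¬¬q requires □¬¬q at some successor in {y, m}.
    At y: □¬¬q is false.
    At m: □¬¬q is false.
  So ◇□¬¬q is false at m.
Satisfying worlds: {w, x, y}

w, x, y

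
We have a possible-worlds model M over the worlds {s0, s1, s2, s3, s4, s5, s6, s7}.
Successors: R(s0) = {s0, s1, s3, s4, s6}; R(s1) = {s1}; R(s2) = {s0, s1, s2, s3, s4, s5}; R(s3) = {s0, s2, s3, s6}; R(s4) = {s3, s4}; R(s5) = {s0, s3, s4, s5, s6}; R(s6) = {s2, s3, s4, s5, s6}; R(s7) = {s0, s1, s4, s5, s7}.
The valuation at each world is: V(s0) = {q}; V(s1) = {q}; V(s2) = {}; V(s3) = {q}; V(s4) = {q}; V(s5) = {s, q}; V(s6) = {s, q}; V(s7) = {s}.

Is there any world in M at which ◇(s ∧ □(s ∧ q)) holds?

No

Recall that □ψ holds at a world iff ψ holds at every accessible world, and ◇ψ holds iff ψ holds at some accessible world.
Let φ = ◇(s ∧ □(s ∧ q)). Evaluate φ at each world:
  s0 (successors {s0, s1, s3, s4, s6}): φ is false.
  s1 (successors {s1}): φ is false.
  s2 (successors {s0, s1, s2, s3, s4, s5}): φ is false.
  s3 (successors {s0, s2, s3, s6}): φ is false.
  s4 (successors {s3, s4}): φ is false.
  s5 (successors {s0, s3, s4, s5, s6}): φ is false.
  s6 (successors {s2, s3, s4, s5, s6}): φ is false.
  s7 (successors {s0, s1, s4, s5, s7}): φ is false.
For instance, at s4:
  At s4: ◇(s ∧ □(s ∧ q)) requires s ∧ □(s ∧ q) at some successor in {s3, s4}.
    At s3: s ∧ □(s ∧ q) is false.
    At s4: s ∧ □(s ∧ q) is false.
  So ◇(s ∧ □(s ∧ q)) is false at s4.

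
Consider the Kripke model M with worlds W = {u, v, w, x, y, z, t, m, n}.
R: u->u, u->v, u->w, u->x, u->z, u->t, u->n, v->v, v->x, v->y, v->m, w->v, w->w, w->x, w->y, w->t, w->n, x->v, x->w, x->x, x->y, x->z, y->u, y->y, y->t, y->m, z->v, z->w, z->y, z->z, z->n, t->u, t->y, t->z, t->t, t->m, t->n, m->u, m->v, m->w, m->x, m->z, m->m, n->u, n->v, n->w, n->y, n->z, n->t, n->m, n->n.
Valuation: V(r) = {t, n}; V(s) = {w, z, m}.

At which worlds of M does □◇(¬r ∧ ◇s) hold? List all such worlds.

u, v, w, x, y, z, t, m, n

Let φ = □◇(¬r ∧ ◇s). Evaluate φ at each world:
  u (successors {u, v, w, x, z, t, n}): φ is true.
  v (successors {v, x, y, m}): φ is true.
  w (successors {v, w, x, y, t, n}): φ is true.
  x (successors {v, w, x, y, z}): φ is true.
  y (successors {u, y, t, m}): φ is true.
  z (successors {v, w, y, z, n}): φ is true.
  t (successors {u, y, z, t, m, n}): φ is true.
  m (successors {u, v, w, x, z, m}): φ is true.
  n (successors {u, v, w, y, z, t, m, n}): φ is true.
For instance, at n:
  At n: □◇(¬r ∧ ◇s) requires ◇(¬r ∧ ◇s) at every successor {u, v, w, y, z, t, m, n}.
    At u: ◇(¬r ∧ ◇s) is true.
    At v: ◇(¬r ∧ ◇s) is true.
    At w: ◇(¬r ∧ ◇s) is true.
    At y: ◇(¬r ∧ ◇s) is true.
    At z: ◇(¬r ∧ ◇s) is true.
    At t: ◇(¬r ∧ ◇s) is true.
    At m: ◇(¬r ∧ ◇s) is true.
    At n: ◇(¬r ∧ ◇s) is true.
  So □◇(¬r ∧ ◇s) is true at n.
Satisfying worlds: {u, v, w, x, y, z, t, m, n}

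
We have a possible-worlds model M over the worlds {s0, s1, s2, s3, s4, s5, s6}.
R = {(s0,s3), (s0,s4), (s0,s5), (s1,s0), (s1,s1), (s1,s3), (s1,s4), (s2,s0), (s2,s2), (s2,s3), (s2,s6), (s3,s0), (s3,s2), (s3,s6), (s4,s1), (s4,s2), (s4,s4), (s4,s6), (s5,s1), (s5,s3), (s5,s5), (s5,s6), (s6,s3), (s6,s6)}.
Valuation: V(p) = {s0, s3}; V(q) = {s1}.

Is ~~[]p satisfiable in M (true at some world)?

No

Recall that []ψ holds at a world iff ψ holds at every accessible world, and <>ψ holds iff ψ holds at some accessible world.
Let φ = ~~[]p. Evaluate φ at each world:
  s0 (successors {s3, s4, s5}): φ is false.
  s1 (successors {s0, s1, s3, s4}): φ is false.
  s2 (successors {s0, s2, s3, s6}): φ is false.
  s3 (successors {s0, s2, s6}): φ is false.
  s4 (successors {s1, s2, s4, s6}): φ is false.
  s5 (successors {s1, s3, s5, s6}): φ is false.
  s6 (successors {s3, s6}): φ is false.
For instance, at s3:
  At s3: ~[]p is true, so ~~[]p is false.
    At s3: []p is false, so ~[]p is true.
      At s3: []p requires p at every successor {s0, s2, s6}.
        p fails at s2, so []p is false at s3.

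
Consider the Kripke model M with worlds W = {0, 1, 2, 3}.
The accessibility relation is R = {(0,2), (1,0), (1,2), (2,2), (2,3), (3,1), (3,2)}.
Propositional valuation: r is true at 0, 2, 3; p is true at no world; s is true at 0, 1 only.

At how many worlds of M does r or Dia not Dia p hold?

Recall that Dia ψ holds at a world iff ψ holds at some accessible world.
Let φ = r or Dia not Dia p. Evaluate φ at each world:
  0 (successors {2}): φ is true.
  1 (successors {0, 2}): φ is true.
  2 (successors {2, 3}): φ is true.
  3 (successors {1, 2}): φ is true.
For instance, at 1:
  At 1: r is false, Dia not Dia p is true, so r or Dia not Dia p is true.
    At 1: Dia not Dia p requires not Dia p at some successor in {0, 2}.
      not Dia p holds at 0, so Dia not Dia p is true at 1.
Satisfying worlds: {0, 1, 2, 3}

4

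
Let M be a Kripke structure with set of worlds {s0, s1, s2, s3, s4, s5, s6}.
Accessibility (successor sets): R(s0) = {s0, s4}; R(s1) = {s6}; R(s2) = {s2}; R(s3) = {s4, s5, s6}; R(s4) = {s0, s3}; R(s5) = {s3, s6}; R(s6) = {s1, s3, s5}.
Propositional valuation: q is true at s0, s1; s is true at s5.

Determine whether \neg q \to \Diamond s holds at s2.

At s2: \neg q is true, \Diamond s is false, so \neg q \to \Diamond s is false.
  At s2: \Diamond s requires s at some successor in {s2}.
    At s2: s is false.
  So \Diamond s is false at s2.

No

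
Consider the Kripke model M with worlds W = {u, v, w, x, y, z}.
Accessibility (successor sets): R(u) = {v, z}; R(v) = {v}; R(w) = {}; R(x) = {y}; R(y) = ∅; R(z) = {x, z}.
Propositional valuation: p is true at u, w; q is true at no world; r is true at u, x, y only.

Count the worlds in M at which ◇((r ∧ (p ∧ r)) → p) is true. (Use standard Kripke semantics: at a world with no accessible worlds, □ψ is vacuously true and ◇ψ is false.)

4

Recall that ◇ψ holds at a world iff ψ holds at some accessible world.
Let φ = ◇((r ∧ (p ∧ r)) → p). Evaluate φ at each world:
  u (successors {v, z}): φ is true.
  v (successors {v}): φ is true.
  w (successors ∅): φ is false.
  x (successors {y}): φ is true.
  y (successors ∅): φ is false.
  z (successors {x, z}): φ is true.
For instance, at x:
  At x: ◇((r ∧ (p ∧ r)) → p) requires (r ∧ (p ∧ r)) → p at some successor in {y}.
    (r ∧ (p ∧ r)) → p holds at y, so ◇((r ∧ (p ∧ r)) → p) is true at x.
Satisfying worlds: {u, v, x, z}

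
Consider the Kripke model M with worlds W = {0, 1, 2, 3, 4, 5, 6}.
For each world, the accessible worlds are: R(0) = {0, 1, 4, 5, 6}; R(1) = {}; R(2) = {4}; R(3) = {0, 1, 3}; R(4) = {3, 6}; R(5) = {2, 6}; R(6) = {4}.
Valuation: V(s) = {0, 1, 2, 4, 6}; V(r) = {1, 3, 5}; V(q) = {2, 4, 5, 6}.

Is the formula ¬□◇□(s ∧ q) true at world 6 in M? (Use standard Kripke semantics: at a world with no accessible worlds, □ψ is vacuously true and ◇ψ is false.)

At 6: □◇□(s ∧ q) is true, so ¬□◇□(s ∧ q) is false.
  At 6: □◇□(s ∧ q) requires ◇□(s ∧ q) at every successor {4}.
      At 4: ◇□(s ∧ q) requires □(s ∧ q) at some successor in {3, 6}.
        □(s ∧ q) holds at 6, so ◇□(s ∧ q) is true at 4.
  So □◇□(s ∧ q) is true at 6.

No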